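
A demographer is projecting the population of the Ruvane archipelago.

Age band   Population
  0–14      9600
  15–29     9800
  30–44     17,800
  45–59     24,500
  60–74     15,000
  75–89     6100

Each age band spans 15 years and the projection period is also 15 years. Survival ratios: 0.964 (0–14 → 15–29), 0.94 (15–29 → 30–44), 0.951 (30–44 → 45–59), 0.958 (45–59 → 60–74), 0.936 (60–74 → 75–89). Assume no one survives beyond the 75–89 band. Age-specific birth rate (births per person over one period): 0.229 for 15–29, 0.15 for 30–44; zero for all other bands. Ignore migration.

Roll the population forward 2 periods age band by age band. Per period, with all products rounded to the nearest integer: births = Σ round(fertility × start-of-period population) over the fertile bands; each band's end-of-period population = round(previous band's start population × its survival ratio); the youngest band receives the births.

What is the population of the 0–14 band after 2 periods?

Period 1:
Births: 9800 × 0.229 = 2244  |  17800 × 0.15 = 2670 ⇒ total 4914
15–29: 9600 × 0.964 = 9254
30–44: 9800 × 0.94 = 9212
45–59: 17800 × 0.951 = 16928
60–74: 24500 × 0.958 = 23471
75–89: 15000 × 0.936 = 14040
End of period: [4914, 9254, 9212, 16928, 23471, 14040]
Period 2:
Births: 9254 × 0.229 = 2119  |  9212 × 0.15 = 1382 ⇒ total 3501
15–29: 4914 × 0.964 = 4737
30–44: 9254 × 0.94 = 8699
45–59: 9212 × 0.951 = 8761
60–74: 16928 × 0.958 = 16217
75–89: 23471 × 0.936 = 21969
End of period: [3501, 4737, 8699, 8761, 16217, 21969]

3501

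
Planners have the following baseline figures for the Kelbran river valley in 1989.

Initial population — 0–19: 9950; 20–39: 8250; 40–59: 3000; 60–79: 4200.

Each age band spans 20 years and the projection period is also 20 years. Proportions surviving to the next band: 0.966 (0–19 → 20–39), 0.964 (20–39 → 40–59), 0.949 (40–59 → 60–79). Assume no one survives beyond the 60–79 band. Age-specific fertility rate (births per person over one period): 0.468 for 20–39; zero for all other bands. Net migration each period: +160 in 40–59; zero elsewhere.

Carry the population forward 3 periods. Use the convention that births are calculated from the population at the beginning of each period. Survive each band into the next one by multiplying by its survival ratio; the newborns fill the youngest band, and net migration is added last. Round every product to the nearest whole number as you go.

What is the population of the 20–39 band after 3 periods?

4345

[period 1]
Births: 8250 * 0.468 = 3861
20–39: 9950 * 0.966 = 9612
40–59: 8250 * 0.964 = 7953
60–79: 3000 * 0.949 = 2847
Net migration: 40–59 + 160 → 8113
Giving 3861 / 9612 / 8113 / 2847.
[period 2]
Births: 9612 * 0.468 = 4498
20–39: 3861 * 0.966 = 3730
40–59: 9612 * 0.964 = 9266
60–79: 8113 * 0.949 = 7699
Net migration: 40–59 + 160 → 9426
Giving 4498 / 3730 / 9426 / 7699.
[period 3]
Births: 3730 * 0.468 = 1746
20–39: 4498 * 0.966 = 4345
40–59: 3730 * 0.964 = 3596
60–79: 9426 * 0.949 = 8945
Net migration: 40–59 + 160 → 3756
Giving 1746 / 4345 / 3756 / 8945.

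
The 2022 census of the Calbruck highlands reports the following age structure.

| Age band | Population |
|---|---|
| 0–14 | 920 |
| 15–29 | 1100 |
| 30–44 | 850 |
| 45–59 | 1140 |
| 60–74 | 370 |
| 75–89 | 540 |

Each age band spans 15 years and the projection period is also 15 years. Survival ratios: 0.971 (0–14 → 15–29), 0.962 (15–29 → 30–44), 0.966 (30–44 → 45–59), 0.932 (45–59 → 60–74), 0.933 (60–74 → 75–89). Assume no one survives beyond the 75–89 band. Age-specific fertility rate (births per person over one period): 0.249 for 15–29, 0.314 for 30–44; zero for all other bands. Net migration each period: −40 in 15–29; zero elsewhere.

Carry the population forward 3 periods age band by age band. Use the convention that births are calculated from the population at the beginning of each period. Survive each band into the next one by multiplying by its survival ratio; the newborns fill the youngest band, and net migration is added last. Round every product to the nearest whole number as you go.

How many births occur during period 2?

After projecting period 1:
Births: 1100 × 0.249 = 274  |  850 × 0.314 = 267 → 541
15–29: 920 × 0.971 = 893
30–44: 1100 × 0.962 = 1058
45–59: 850 × 0.966 = 821
60–74: 1140 × 0.932 = 1062
75–89: 370 × 0.933 = 345
Net migration: 15–29 − 40 → 853
Population now: 0–14=541, 15–29=853, 30–44=1058, 45–59=821, 60–74=1062, 75–89=345
After projecting period 2:
Births: 853 × 0.249 = 212  |  1058 × 0.314 = 332 → 544
15–29: 541 × 0.971 = 525
30–44: 853 × 0.962 = 821
45–59: 1058 × 0.966 = 1022
60–74: 821 × 0.932 = 765
75–89: 1062 × 0.933 = 991
Net migration: 15–29 − 40 → 485
Population now: 0–14=544, 15–29=485, 30–44=821, 45–59=1022, 60–74=765, 75–89=991

544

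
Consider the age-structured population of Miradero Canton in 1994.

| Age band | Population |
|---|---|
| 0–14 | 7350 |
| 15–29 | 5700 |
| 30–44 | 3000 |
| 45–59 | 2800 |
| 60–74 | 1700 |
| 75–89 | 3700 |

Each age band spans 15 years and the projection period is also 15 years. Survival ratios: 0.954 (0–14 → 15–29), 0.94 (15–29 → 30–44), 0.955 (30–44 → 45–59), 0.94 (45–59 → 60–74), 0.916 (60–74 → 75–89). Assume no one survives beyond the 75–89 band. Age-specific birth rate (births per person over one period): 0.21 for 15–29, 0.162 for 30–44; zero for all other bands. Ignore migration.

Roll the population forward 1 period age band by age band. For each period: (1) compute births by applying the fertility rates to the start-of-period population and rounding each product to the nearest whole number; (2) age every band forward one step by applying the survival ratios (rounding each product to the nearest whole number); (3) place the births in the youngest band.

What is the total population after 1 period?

21107

— Period 1 —
Births: 5700 × 0.21 = 1197  |  3000 × 0.162 = 486 → total 1683
15–29: 7350 × 0.954 = 7012
30–44: 5700 × 0.94 = 5358
45–59: 3000 × 0.955 = 2865
60–74: 2800 × 0.94 = 2632
75–89: 1700 × 0.916 = 1557
Giving 1683 / 7012 / 5358 / 2865 / 2632 / 1557.
Total after period 1: 1683 + 7012 + 5358 + 2865 + 2632 + 1557 = 21107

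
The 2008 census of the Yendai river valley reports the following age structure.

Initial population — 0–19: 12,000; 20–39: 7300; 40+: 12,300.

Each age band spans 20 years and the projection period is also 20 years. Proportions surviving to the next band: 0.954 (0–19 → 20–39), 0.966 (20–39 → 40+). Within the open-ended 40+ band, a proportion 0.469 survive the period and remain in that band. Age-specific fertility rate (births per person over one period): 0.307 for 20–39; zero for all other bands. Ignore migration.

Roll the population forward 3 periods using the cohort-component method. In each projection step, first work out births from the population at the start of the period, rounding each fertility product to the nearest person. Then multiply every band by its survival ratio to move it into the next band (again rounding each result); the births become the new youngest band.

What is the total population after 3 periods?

14081

(Groups numbered youngest = 1 to oldest = 3.)
Period 1.
Births: 7300 × 0.307 = 2241
Group 2: 12000 × 0.954 = 11448
Group 3: 7300 × 0.966 + 12300 × 0.469 = 7052 + 5769 = 12821
End of period: [2241, 11448, 12821]
Period 2.
Births: 11448 × 0.307 = 3515
Group 2: 2241 × 0.954 = 2138
Group 3: 11448 × 0.966 + 12821 × 0.469 = 11059 + 6013 = 17072
End of period: [3515, 2138, 17072]
Period 3.
Births: 2138 × 0.307 = 656
Group 2: 3515 × 0.954 = 3353
Group 3: 2138 × 0.966 + 17072 × 0.469 = 2065 + 8007 = 10072
End of period: [656, 3353, 10072]
Total after period 3: 656 + 3353 + 10072 = 14081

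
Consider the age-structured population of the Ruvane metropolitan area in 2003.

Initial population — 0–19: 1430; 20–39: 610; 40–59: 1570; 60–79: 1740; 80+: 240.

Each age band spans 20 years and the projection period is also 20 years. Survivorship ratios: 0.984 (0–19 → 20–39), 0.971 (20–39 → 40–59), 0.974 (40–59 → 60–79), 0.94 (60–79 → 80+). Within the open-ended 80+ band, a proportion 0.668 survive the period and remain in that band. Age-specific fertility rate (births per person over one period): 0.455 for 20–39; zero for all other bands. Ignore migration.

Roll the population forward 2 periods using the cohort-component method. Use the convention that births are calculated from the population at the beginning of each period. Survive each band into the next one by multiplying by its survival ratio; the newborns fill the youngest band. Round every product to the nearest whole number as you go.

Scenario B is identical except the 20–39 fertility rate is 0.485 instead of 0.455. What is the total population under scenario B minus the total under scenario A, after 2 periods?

Let group 1 be 0–19 through group 5 = 80+.
— Period 1 —
Births: 610 * 0.455 = 278
Group 2: 1430 * 0.984 = 1407
Group 3: 610 * 0.971 = 592
Group 4: 1570 * 0.974 = 1529
Group 5: 1740 * 0.94 + 240 * 0.668 = 1636 + 160 = 1796
Population now: 0–19=278, 20–39=1407, 40–59=592, 60–79=1529, 80+=1796
— Period 2 —
Births: 1407 * 0.455 = 640
Group 2: 278 * 0.984 = 274
Group 3: 1407 * 0.971 = 1366
Group 4: 592 * 0.974 = 577
Group 5: 1529 * 0.94 + 1796 * 0.668 = 1437 + 1200 = 2637
Population now: 0–19=640, 20–39=274, 40–59=1366, 60–79=577, 80+=2637
Scenario A total after 2 periods: 5494
Scenario B projection —
— Period 1 —
Births: 610 * 0.485 = 296
Group 2: 1430 * 0.984 = 1407
Group 3: 610 * 0.971 = 592
Group 4: 1570 * 0.974 = 1529
Group 5: 1740 * 0.94 + 240 * 0.668 = 1636 + 160 = 1796
Population now: 0–19=296, 20–39=1407, 40–59=592, 60–79=1529, 80+=1796
— Period 2 —
Births: 1407 * 0.485 = 682
Group 2: 296 * 0.984 = 291
Group 3: 1407 * 0.971 = 1366
Group 4: 592 * 0.974 = 577
Group 5: 1529 * 0.94 + 1796 * 0.668 = 1437 + 1200 = 2637
Population now: 0–19=682, 20–39=291, 40–59=1366, 60–79=577, 80+=2637
Scenario B total after 2 periods: 5553
Difference B − A = 5553 − 5494 = 59

59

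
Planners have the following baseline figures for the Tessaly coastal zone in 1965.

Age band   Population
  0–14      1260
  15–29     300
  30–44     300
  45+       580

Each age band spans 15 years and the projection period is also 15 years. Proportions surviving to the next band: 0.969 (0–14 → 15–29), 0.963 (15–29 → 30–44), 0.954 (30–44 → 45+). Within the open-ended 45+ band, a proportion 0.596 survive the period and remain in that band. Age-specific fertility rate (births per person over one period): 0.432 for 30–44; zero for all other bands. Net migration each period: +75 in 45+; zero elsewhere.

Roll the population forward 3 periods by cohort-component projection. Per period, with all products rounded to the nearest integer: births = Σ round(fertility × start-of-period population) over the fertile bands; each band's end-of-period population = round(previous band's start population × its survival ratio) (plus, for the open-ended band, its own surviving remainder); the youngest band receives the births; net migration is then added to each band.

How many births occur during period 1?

(Groups numbered youngest = 1 to oldest = 4.)
— Period 1 —
Births: 300 × 0.432 = 130
Group 2: 1260 × 0.969 = 1221
Group 3: 300 × 0.963 = 289
Group 4: 300 × 0.954 + 580 × 0.596 = 286 + 346 = 632
Net migration: Group 4 + 75 → 707
End of period: [130, 1221, 289, 707]

130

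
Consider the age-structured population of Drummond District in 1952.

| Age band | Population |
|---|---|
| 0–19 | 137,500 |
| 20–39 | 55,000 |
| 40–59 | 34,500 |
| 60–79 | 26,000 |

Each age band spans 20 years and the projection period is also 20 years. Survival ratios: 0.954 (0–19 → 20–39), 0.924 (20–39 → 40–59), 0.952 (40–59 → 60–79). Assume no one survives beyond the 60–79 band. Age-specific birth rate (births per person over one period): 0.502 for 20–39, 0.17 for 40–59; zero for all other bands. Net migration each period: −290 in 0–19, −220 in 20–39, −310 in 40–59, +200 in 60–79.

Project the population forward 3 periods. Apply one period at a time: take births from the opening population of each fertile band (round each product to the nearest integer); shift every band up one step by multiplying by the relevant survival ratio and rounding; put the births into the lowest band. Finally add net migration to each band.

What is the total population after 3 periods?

250258

Period 1:
Births: 55000 * 0.502 = 27610  |  34500 * 0.17 = 5865 — total 33475
20–39: 137500 * 0.954 = 131175
40–59: 55000 * 0.924 = 50820
60–79: 34500 * 0.952 = 32844
Net migration: 0–19 − 290 → 33185; 20–39 − 220 → 130955; 40–59 − 310 → 50510; 60–79 + 200 → 33044
Population now: 0–19=33185, 20–39=130955, 40–59=50510, 60–79=33044
Period 2:
Births: 130955 * 0.502 = 65739  |  50510 * 0.17 = 8587 — total 74326
20–39: 33185 * 0.954 = 31658
40–59: 130955 * 0.924 = 121002
60–79: 50510 * 0.952 = 48086
Net migration: 0–19 − 290 → 74036; 20–39 − 220 → 31438; 40–59 − 310 → 120692; 60–79 + 200 → 48286
Population now: 0–19=74036, 20–39=31438, 40–59=120692, 60–79=48286
Period 3:
Births: 31438 * 0.502 = 15782  |  120692 * 0.17 = 20518 — total 36300
20–39: 74036 * 0.954 = 70630
40–59: 31438 * 0.924 = 29049
60–79: 120692 * 0.952 = 114899
Net migration: 0–19 − 290 → 36010; 20–39 − 220 → 70410; 40–59 − 310 → 28739; 60–79 + 200 → 115099
Population now: 0–19=36010, 20–39=70410, 40–59=28739, 60–79=115099
Total after period 3: 36010 + 70410 + 28739 + 115099 = 250258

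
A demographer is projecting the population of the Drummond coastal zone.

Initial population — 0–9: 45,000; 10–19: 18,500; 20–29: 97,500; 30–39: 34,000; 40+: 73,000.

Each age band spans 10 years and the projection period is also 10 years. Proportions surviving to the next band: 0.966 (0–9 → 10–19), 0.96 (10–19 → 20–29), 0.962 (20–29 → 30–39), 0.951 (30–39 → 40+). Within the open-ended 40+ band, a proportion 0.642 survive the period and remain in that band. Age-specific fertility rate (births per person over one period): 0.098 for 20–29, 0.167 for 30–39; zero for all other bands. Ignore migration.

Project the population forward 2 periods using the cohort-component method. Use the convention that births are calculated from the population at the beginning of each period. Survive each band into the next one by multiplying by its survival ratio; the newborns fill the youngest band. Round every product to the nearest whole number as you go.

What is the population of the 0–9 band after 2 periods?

Let group 1 be 0–9 through group 5 = 40+.
— Period 1 —
Births: 97500 * 0.098 = 9555 ; 34000 * 0.167 = 5678 → 15233
Group 2: 45000 * 0.966 = 43470
Group 3: 18500 * 0.96 = 17760
Group 4: 97500 * 0.962 = 93795
Group 5: 34000 * 0.951 + 73000 * 0.642 = 32334 + 46866 = 79200
Giving 15233 / 43470 / 17760 / 93795 / 79200.
— Period 2 —
Births: 17760 * 0.098 = 1740 ; 93795 * 0.167 = 15664 → 17404
Group 2: 15233 * 0.966 = 14715
Group 3: 43470 * 0.96 = 41731
Group 4: 17760 * 0.962 = 17085
Group 5: 93795 * 0.951 + 79200 * 0.642 = 89199 + 50846 = 140045
Giving 17404 / 14715 / 41731 / 17085 / 140045.

17404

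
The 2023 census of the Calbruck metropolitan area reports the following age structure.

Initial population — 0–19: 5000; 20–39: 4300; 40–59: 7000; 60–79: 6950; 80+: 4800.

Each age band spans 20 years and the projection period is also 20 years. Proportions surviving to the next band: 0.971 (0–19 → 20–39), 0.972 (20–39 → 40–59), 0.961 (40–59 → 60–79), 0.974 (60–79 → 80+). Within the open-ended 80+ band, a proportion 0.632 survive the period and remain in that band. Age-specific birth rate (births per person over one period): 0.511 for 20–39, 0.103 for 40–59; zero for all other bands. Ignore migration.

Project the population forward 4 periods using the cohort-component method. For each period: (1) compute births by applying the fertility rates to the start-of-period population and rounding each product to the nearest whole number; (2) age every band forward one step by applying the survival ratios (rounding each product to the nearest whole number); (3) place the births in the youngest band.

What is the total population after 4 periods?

20984

Period 1:
Births: 4300 * 0.511 = 2197, 7000 * 0.103 = 721 ⇒ total 2918
20–39: 5000 * 0.971 = 4855
40–59: 4300 * 0.972 = 4180
60–79: 7000 * 0.961 = 6727
80+: 6950 * 0.974 + 4800 * 0.632 = 6769 + 3034 = 9803
Population now: 0–19=2918, 20–39=4855, 40–59=4180, 60–79=6727, 80+=9803
Period 2:
Births: 4855 * 0.511 = 2481, 4180 * 0.103 = 431 ⇒ total 2912
20–39: 2918 * 0.971 = 2833
40–59: 4855 * 0.972 = 4719
60–79: 4180 * 0.961 = 4017
80+: 6727 * 0.974 + 9803 * 0.632 = 6552 + 6195 = 12747
Population now: 0–19=2912, 20–39=2833, 40–59=4719, 60–79=4017, 80+=12747
Period 3:
Births: 2833 * 0.511 = 1448, 4719 * 0.103 = 486 ⇒ total 1934
20–39: 2912 * 0.971 = 2828
40–59: 2833 * 0.972 = 2754
60–79: 4719 * 0.961 = 4535
80+: 4017 * 0.974 + 12747 * 0.632 = 3913 + 8056 = 11969
Population now: 0–19=1934, 20–39=2828, 40–59=2754, 60–79=4535, 80+=11969
Period 4:
Births: 2828 * 0.511 = 1445, 2754 * 0.103 = 284 ⇒ total 1729
20–39: 1934 * 0.971 = 1878
40–59: 2828 * 0.972 = 2749
60–79: 2754 * 0.961 = 2647
80+: 4535 * 0.974 + 11969 * 0.632 = 4417 + 7564 = 11981
Population now: 0–19=1729, 20–39=1878, 40–59=2749, 60–79=2647, 80+=11981
Total after period 4: 1729 + 1878 + 2749 + 2647 + 11981 = 20984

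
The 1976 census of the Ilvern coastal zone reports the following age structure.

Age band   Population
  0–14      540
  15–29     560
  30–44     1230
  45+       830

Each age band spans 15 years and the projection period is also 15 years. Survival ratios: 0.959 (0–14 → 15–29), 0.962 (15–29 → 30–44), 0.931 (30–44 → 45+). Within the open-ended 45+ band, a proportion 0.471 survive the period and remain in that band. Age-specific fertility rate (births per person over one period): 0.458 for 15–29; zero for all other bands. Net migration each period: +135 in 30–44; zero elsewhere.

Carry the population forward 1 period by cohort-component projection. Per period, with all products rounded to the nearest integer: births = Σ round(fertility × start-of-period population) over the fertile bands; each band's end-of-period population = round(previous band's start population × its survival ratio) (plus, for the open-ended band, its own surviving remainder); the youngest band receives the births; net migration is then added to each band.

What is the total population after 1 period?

Let group 1 be 0–14 through group 4 = 45+.
[period 1]
Births: 560 × 0.458 = 256
Group 2: 540 × 0.959 = 518
Group 3: 560 × 0.962 = 539
Group 4: 1230 × 0.931 + 830 × 0.471 = 1145 + 391 = 1536
Net migration: Group 3 + 135 → 674
End of period: [256, 518, 674, 1536]
Total after period 1: 256 + 518 + 674 + 1536 = 2984

2984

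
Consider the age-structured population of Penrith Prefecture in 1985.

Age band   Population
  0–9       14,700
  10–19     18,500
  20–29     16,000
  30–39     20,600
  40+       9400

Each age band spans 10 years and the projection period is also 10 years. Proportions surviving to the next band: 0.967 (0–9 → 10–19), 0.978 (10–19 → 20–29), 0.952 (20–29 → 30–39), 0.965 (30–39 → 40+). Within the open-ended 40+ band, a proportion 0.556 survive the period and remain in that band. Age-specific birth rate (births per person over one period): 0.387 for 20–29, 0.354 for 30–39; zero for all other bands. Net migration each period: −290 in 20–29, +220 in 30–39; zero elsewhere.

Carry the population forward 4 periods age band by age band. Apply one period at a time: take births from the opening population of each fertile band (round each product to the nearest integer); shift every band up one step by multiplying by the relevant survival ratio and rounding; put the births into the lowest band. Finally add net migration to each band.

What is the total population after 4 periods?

After projecting period 1:
Births: 16000 × 0.387 = 6192 ; 20600 × 0.354 = 7292 ⇒ total 13484
10–19: 14700 × 0.967 = 14215
20–29: 18500 × 0.978 = 18093
30–39: 16000 × 0.952 = 15232
40+: 20600 × 0.965 + 9400 × 0.556 = 19879 + 5226 = 25105
Net migration: 20–29 − 290 → 17803; 30–39 + 220 → 15452
→ [13484, 14215, 17803, 15452, 25105]
After projecting period 2:
Births: 17803 × 0.387 = 6890 ; 15452 × 0.354 = 5470 ⇒ total 12360
10–19: 13484 × 0.967 = 13039
20–29: 14215 × 0.978 = 13902
30–39: 17803 × 0.952 = 16948
40+: 15452 × 0.965 + 25105 × 0.556 = 14911 + 13958 = 28869
Net migration: 20–29 − 290 → 13612; 30–39 + 220 → 17168
→ [12360, 13039, 13612, 17168, 28869]
After projecting period 3:
Births: 13612 × 0.387 = 5268 ; 17168 × 0.354 = 6077 ⇒ total 11345
10–19: 12360 × 0.967 = 11952
20–29: 13039 × 0.978 = 12752
30–39: 13612 × 0.952 = 12959
40+: 17168 × 0.965 + 28869 × 0.556 = 16567 + 16051 = 32618
Net migration: 20–29 − 290 → 12462; 30–39 + 220 → 13179
→ [11345, 11952, 12462, 13179, 32618]
After projecting period 4:
Births: 12462 × 0.387 = 4823 ; 13179 × 0.354 = 4665 ⇒ total 9488
10–19: 11345 × 0.967 = 10971
20–29: 11952 × 0.978 = 11689
30–39: 12462 × 0.952 = 11864
40+: 13179 × 0.965 + 32618 × 0.556 = 12718 + 18136 = 30854
Net migration: 20–29 − 290 → 11399; 30–39 + 220 → 12084
→ [9488, 10971, 11399, 12084, 30854]
Total after period 4: 9488 + 10971 + 11399 + 12084 + 30854 = 74796

74796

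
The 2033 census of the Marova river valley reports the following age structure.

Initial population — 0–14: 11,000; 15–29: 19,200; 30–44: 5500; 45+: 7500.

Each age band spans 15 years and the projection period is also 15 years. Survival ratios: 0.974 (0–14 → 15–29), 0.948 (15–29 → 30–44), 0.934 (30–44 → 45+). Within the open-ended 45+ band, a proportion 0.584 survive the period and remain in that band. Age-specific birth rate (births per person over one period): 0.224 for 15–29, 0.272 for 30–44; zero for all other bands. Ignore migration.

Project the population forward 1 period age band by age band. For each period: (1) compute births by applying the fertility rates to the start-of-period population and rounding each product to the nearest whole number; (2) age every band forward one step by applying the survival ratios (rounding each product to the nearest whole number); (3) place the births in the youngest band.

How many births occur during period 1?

— Period 1 —
Births: 19200 × 0.224 = 4301 ; 5500 × 0.272 = 1496 → 5797
15–29: 11000 × 0.974 = 10714
30–44: 19200 × 0.948 = 18202
45+: 5500 × 0.934 + 7500 × 0.584 = 5137 + 4380 = 9517
End of period: [5797, 10714, 18202, 9517]

5797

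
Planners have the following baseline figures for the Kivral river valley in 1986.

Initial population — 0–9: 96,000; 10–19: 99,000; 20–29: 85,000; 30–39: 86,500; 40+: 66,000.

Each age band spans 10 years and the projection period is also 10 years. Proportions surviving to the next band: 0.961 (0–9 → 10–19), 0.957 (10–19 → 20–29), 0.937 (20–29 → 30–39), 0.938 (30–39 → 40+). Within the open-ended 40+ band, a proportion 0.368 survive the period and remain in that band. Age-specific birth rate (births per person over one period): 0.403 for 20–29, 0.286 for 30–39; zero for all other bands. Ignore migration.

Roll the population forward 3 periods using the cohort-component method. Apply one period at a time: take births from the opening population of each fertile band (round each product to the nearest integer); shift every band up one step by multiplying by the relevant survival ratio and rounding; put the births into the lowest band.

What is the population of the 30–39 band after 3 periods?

Period 1.
Births: 85000 * 0.403 = 34255  |  86500 * 0.286 = 24739 → 58994
10–19: 96000 * 0.961 = 92256
20–29: 99000 * 0.957 = 94743
30–39: 85000 * 0.937 = 79645
40+: 86500 * 0.938 + 66000 * 0.368 = 81137 + 24288 = 105425
End of period: [58994, 92256, 94743, 79645, 105425]
Period 2.
Births: 94743 * 0.403 = 38181  |  79645 * 0.286 = 22778 → 60959
10–19: 58994 * 0.961 = 56693
20–29: 92256 * 0.957 = 88289
30–39: 94743 * 0.937 = 88774
40+: 79645 * 0.938 + 105425 * 0.368 = 74707 + 38796 = 113503
End of period: [60959, 56693, 88289, 88774, 113503]
Period 3.
Births: 88289 * 0.403 = 35580  |  88774 * 0.286 = 25389 → 60969
10–19: 60959 * 0.961 = 58582
20–29: 56693 * 0.957 = 54255
30–39: 88289 * 0.937 = 82727
40+: 88774 * 0.938 + 113503 * 0.368 = 83270 + 41769 = 125039
End of period: [60969, 58582, 54255, 82727, 125039]

82727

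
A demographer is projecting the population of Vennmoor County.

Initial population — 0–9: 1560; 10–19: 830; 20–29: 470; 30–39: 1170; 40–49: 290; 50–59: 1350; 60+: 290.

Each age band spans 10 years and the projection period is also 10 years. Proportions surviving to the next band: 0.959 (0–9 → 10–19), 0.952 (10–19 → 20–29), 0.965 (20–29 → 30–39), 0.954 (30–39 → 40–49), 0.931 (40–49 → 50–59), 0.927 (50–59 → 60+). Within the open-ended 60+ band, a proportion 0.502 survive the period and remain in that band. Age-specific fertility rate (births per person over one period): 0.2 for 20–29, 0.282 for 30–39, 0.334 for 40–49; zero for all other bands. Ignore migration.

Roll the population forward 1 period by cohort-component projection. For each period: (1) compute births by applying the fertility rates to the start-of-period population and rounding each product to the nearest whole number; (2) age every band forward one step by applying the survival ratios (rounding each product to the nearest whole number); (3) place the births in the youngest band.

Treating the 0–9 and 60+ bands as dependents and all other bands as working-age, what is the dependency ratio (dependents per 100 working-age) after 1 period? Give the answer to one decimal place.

After projecting period 1:
Births: 470 × 0.2 = 94, 1170 × 0.282 = 330, 290 × 0.334 = 97 — total 521
10–19: 1560 × 0.959 = 1496
20–29: 830 × 0.952 = 790
30–39: 470 × 0.965 = 454
40–49: 1170 × 0.954 = 1116
50–59: 290 × 0.931 = 270
60+: 1350 × 0.927 + 290 × 0.502 = 1251 + 146 = 1397
Population now: 0–9=521, 10–19=1496, 20–29=790, 30–39=454, 40–49=1116, 50–59=270, 60+=1397
Dependents (band 0–9 + band 60+) = 521 + 1397 = 1918; working-age = 4126; ratio = 1918/4126 × 100 = 46.5

46.5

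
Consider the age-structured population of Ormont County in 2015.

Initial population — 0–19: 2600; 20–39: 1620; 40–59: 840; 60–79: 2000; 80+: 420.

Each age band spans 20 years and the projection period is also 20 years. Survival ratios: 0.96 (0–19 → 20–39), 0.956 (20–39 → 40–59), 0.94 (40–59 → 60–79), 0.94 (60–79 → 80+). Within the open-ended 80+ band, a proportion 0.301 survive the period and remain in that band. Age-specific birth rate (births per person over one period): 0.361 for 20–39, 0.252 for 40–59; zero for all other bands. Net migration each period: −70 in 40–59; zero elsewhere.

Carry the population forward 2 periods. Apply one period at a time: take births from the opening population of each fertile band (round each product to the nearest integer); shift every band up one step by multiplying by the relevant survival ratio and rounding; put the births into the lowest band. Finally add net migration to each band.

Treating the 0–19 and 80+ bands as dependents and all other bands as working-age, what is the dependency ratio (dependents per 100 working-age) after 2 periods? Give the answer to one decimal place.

— Period 1 —
Births: 1620 * 0.361 = 585, 840 * 0.252 = 212 → 797
20–39: 2600 * 0.96 = 2496
40–59: 1620 * 0.956 = 1549
60–79: 840 * 0.94 = 790
80+: 2000 * 0.94 + 420 * 0.301 = 1880 + 126 = 2006
Net migration: 40–59 − 70 → 1479
Giving 797 / 2496 / 1479 / 790 / 2006.
— Period 2 —
Births: 2496 * 0.361 = 901, 1479 * 0.252 = 373 → 1274
20–39: 797 * 0.96 = 765
40–59: 2496 * 0.956 = 2386
60–79: 1479 * 0.94 = 1390
80+: 790 * 0.94 + 2006 * 0.301 = 743 + 604 = 1347
Net migration: 40–59 − 70 → 2316
Giving 1274 / 765 / 2316 / 1390 / 1347.
Dependents (band 0–19 + band 80+) = 1274 + 1347 = 2621; working-age = 4471; ratio = 2621/4471 × 100 = 58.6

58.6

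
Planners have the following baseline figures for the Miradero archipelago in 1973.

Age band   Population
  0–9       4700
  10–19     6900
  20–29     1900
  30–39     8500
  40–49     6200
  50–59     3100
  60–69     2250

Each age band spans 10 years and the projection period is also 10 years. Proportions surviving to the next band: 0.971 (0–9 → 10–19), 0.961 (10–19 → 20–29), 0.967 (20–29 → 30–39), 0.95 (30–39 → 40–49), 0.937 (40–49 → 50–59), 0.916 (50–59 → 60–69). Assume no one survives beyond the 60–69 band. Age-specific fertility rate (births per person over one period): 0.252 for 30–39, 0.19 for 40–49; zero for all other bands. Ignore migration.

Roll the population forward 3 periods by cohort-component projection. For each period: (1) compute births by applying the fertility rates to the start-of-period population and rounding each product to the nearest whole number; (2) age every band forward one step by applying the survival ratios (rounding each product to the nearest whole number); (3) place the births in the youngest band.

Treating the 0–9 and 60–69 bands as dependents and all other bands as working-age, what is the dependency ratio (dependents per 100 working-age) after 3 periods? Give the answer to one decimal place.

52.2

After projecting period 1:
Births: 8500 * 0.252 = 2142  |  6200 * 0.19 = 1178 → total 3320
10–19: 4700 * 0.971 = 4564
20–29: 6900 * 0.961 = 6631
30–39: 1900 * 0.967 = 1837
40–49: 8500 * 0.95 = 8075
50–59: 6200 * 0.937 = 5809
60–69: 3100 * 0.916 = 2840
End of period: [3320, 4564, 6631, 1837, 8075, 5809, 2840]
After projecting period 2:
Births: 1837 * 0.252 = 463  |  8075 * 0.19 = 1534 → total 1997
10–19: 3320 * 0.971 = 3224
20–29: 4564 * 0.961 = 4386
30–39: 6631 * 0.967 = 6412
40–49: 1837 * 0.95 = 1745
50–59: 8075 * 0.937 = 7566
60–69: 5809 * 0.916 = 5321
End of period: [1997, 3224, 4386, 6412, 1745, 7566, 5321]
After projecting period 3:
Births: 6412 * 0.252 = 1616  |  1745 * 0.19 = 332 → total 1948
10–19: 1997 * 0.971 = 1939
20–29: 3224 * 0.961 = 3098
30–39: 4386 * 0.967 = 4241
40–49: 6412 * 0.95 = 6091
50–59: 1745 * 0.937 = 1635
60–69: 7566 * 0.916 = 6930
End of period: [1948, 1939, 3098, 4241, 6091, 1635, 6930]
Dependents (band 0–9 + band 60–69) = 1948 + 6930 = 8878; working-age = 17004; ratio = 8878/17004 × 100 = 52.2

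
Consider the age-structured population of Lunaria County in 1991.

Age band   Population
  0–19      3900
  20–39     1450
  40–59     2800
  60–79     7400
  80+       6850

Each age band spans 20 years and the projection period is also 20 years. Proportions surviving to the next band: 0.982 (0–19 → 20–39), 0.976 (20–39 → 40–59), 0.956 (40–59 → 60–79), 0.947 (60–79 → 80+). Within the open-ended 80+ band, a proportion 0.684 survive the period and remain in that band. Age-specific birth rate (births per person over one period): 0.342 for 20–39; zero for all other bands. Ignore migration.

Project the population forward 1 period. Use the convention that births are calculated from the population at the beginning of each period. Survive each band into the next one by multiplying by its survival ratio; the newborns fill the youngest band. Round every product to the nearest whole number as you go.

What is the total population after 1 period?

Numbering the bands 1..5 from youngest to oldest:
— Period 1 —
Births: 1450 * 0.342 = 496
Band 2: 3900 * 0.982 = 3830
Band 3: 1450 * 0.976 = 1415
Band 4: 2800 * 0.956 = 2677
Band 5: 7400 * 0.947 + 6850 * 0.684 = 7008 + 4685 = 11693
End of period: [496, 3830, 1415, 2677, 11693]
Total after period 1: 496 + 3830 + 1415 + 2677 + 11693 = 20111

20111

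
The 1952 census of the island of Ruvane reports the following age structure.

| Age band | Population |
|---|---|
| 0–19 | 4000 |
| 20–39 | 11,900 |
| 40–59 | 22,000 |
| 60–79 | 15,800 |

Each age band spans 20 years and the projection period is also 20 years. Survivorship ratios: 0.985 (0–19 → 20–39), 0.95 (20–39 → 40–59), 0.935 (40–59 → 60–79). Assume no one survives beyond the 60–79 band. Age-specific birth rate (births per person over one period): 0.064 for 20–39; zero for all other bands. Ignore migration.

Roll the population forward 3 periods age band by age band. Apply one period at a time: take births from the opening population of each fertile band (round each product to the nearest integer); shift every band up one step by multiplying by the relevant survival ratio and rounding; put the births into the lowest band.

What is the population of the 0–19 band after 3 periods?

48

Numbering the groups 1..4 from youngest to oldest:
Period 1.
Births: 11900 × 0.064 = 762
Group 2: 4000 × 0.985 = 3940
Group 3: 11900 × 0.95 = 11305
Group 4: 22000 × 0.935 = 20570
→ [762, 3940, 11305, 20570]
Period 2.
Births: 3940 × 0.064 = 252
Group 2: 762 × 0.985 = 751
Group 3: 3940 × 0.95 = 3743
Group 4: 11305 × 0.935 = 10570
→ [252, 751, 3743, 10570]
Period 3.
Births: 751 × 0.064 = 48
Group 2: 252 × 0.985 = 248
Group 3: 751 × 0.95 = 713
Group 4: 3743 × 0.935 = 3500
→ [48, 248, 713, 3500]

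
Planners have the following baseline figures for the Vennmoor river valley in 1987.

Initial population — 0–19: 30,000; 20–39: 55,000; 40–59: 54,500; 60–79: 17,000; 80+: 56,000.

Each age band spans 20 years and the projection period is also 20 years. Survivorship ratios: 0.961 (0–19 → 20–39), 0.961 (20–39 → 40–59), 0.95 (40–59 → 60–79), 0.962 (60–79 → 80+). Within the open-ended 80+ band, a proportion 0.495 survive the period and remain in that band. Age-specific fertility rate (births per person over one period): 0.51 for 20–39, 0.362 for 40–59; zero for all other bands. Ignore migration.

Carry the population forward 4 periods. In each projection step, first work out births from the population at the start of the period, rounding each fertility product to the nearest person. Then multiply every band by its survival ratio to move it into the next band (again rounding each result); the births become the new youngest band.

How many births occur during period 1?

47779

Call the groups 1 to 5, youngest first.
— Period 1 —
Births: 55000 * 0.51 = 28050 ; 54500 * 0.362 = 19729 → total 47779
Group 2: 30000 * 0.961 = 28830
Group 3: 55000 * 0.961 = 52855
Group 4: 54500 * 0.95 = 51775
Group 5: 17000 * 0.962 + 56000 * 0.495 = 16354 + 27720 = 44074
Giving 47779 / 28830 / 52855 / 51775 / 44074.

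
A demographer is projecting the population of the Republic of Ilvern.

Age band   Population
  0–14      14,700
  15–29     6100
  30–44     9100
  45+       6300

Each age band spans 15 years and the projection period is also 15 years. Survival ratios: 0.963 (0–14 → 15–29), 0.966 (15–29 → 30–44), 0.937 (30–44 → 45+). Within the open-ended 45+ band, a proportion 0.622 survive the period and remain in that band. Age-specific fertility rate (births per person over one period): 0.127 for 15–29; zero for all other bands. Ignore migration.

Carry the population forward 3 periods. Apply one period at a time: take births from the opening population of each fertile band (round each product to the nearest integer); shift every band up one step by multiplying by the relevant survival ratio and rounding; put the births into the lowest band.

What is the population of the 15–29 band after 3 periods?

1731

Let band 1 be 0–14 through band 4 = 45+.
Period 1:
Births: 6100 × 0.127 = 775
Band 2: 14700 × 0.963 = 14156
Band 3: 6100 × 0.966 = 5893
Band 4: 9100 × 0.937 + 6300 × 0.622 = 8527 + 3919 = 12446
Giving 775 / 14156 / 5893 / 12446.
Period 2:
Births: 14156 × 0.127 = 1798
Band 2: 775 × 0.963 = 746
Band 3: 14156 × 0.966 = 13675
Band 4: 5893 × 0.937 + 12446 × 0.622 = 5522 + 7741 = 13263
Giving 1798 / 746 / 13675 / 13263.
Period 3:
Births: 746 × 0.127 = 95
Band 2: 1798 × 0.963 = 1731
Band 3: 746 × 0.966 = 721
Band 4: 13675 × 0.937 + 13263 × 0.622 = 12813 + 8250 = 21063
Giving 95 / 1731 / 721 / 21063.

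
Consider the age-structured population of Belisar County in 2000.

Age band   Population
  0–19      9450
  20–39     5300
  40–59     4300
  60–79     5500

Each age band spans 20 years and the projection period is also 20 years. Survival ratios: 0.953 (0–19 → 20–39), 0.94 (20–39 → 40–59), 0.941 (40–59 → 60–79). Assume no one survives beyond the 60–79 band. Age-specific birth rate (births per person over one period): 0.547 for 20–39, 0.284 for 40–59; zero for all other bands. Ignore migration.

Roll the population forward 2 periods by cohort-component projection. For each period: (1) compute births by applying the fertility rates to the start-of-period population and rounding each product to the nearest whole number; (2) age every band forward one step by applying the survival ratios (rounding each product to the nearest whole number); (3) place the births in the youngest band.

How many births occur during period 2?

6341

After projecting period 1:
Births: 5300 × 0.547 = 2899 ; 4300 × 0.284 = 1221 — total 4120
20–39: 9450 × 0.953 = 9006
40–59: 5300 × 0.94 = 4982
60–79: 4300 × 0.941 = 4046
Population now: 0–19=4120, 20–39=9006, 40–59=4982, 60–79=4046
After projecting period 2:
Births: 9006 × 0.547 = 4926 ; 4982 × 0.284 = 1415 — total 6341
20–39: 4120 × 0.953 = 3926
40–59: 9006 × 0.94 = 8466
60–79: 4982 × 0.941 = 4688
Population now: 0–19=6341, 20–39=3926, 40–59=8466, 60–79=4688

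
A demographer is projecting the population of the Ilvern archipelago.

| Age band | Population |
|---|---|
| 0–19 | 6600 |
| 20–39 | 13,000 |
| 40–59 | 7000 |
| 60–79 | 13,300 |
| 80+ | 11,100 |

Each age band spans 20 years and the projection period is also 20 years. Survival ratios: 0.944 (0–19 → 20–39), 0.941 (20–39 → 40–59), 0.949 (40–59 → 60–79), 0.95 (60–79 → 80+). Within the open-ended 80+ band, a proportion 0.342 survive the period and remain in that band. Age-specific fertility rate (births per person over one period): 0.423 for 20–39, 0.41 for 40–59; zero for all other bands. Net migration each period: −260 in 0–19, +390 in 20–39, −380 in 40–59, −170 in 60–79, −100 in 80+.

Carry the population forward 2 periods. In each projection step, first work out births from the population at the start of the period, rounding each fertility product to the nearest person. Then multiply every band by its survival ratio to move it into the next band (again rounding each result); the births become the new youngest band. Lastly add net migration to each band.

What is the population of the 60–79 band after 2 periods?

(Groups numbered youngest = 1 to oldest = 5.)
Period 1.
Births: 13000 × 0.423 = 5499 ; 7000 × 0.41 = 2870 — total 8369
Group 2: 6600 × 0.944 = 6230
Group 3: 13000 × 0.941 = 12233
Group 4: 7000 × 0.949 = 6643
Group 5: 13300 × 0.95 + 11100 × 0.342 = 12635 + 3796 = 16431
Net migration: Group 1 − 260 → 8109; Group 2 + 390 → 6620; Group 3 − 380 → 11853; Group 4 − 170 → 6473; Group 5 − 100 → 16331
End of period: [8109, 6620, 11853, 6473, 16331]
Period 2.
Births: 6620 × 0.423 = 2800 ; 11853 × 0.41 = 4860 — total 7660
Group 2: 8109 × 0.944 = 7655
Group 3: 6620 × 0.941 = 6229
Group 4: 11853 × 0.949 = 11248
Group 5: 6473 × 0.95 + 16331 × 0.342 = 6149 + 5585 = 11734
Net migration: Group 1 − 260 → 7400; Group 2 + 390 → 8045; Group 3 − 380 → 5849; Group 4 − 170 → 11078; Group 5 − 100 → 11634
End of period: [7400, 8045, 5849, 11078, 11634]

11078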